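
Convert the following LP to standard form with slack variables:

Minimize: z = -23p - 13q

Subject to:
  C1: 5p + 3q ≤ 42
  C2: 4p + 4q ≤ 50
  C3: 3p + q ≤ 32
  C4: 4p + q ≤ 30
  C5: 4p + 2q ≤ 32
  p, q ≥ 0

min z = -23p - 13q

s.t.
  5p + 3q + s1 = 42
  4p + 4q + s2 = 50
  3p + q + s3 = 32
  4p + q + s4 = 30
  4p + 2q + s5 = 32
  p, q, s1, s2, s3, s4, s5 ≥ 0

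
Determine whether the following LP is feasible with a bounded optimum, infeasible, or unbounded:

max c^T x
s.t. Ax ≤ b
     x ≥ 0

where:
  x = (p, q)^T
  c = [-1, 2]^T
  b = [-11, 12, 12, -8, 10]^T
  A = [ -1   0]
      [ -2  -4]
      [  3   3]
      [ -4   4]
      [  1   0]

Infeasible (no feasible solution exists)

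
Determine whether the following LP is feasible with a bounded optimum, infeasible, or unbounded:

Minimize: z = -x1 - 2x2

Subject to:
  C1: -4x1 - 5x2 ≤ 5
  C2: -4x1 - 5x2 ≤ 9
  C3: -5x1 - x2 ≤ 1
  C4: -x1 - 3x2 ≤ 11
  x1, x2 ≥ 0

Unbounded (objective can decrease without bound)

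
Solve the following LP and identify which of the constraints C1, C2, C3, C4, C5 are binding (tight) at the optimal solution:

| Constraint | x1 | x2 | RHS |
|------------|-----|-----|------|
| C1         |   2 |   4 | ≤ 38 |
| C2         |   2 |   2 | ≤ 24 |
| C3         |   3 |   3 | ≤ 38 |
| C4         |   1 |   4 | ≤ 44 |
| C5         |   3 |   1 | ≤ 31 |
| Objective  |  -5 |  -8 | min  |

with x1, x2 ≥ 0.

At x1 = 5, x2 = 7, compute slack b - a·x for each constraint:
  C1: 38 − 38 = 0  (binding)
  C2: 24 − 24 = 0  (binding)
  C3: 38 − 36 = 2  (slack)
  C4: 44 − 33 = 11  (slack)
  C5: 31 − 22 = 9  (slack)

Optimal: x1 = 5, x2 = 7
Binding: C1, C2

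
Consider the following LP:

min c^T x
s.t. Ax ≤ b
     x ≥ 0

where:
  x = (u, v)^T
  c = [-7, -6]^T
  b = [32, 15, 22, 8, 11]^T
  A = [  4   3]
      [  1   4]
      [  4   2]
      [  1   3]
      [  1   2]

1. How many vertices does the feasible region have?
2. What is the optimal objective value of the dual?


1. 4
2. -41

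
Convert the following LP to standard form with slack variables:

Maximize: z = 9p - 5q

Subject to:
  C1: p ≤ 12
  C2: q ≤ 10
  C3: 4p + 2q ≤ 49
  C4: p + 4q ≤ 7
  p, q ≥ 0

max z = 9p - 5q

s.t.
  p + s1 = 12
  q + s2 = 10
  4p + 2q + s3 = 49
  p + 4q + s4 = 7
  p, q, s1, s2, s3, s4 ≥ 0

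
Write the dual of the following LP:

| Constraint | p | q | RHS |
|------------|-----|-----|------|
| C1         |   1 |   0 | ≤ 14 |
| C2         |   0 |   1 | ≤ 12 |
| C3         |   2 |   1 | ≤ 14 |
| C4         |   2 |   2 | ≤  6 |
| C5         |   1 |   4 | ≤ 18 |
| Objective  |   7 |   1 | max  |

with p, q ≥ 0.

Primal max cᵀx s.t. Ax ≤ b, x ≥ 0  →  Dual min bᵀy s.t. Aᵀy ≥ c, y ≥ 0.

Minimize: z = 14y1 + 12y2 + 14y3 + 6y4 + 18y5

Subject to:
  y1 + 2y3 + 2y4 + y5 ≥ 7
  y2 + y3 + 2y4 + 4y5 ≥ 1
  y1, y2, y3, y4, y5 ≥ 0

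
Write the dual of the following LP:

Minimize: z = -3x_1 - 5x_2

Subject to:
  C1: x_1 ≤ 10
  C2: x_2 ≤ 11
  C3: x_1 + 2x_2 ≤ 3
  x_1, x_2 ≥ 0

Primal min cᵀx s.t. Ax ≤ b, x ≥ 0  →  Dual max −bᵀy s.t. Aᵀy ≥ −c, y ≥ 0.

Maximize: z = -10y1 - 11y2 - 3y3

Subject to:
  y1 + y3 ≥ 3
  y2 + 2y3 ≥ 5
  y1, y2, y3 ≥ 0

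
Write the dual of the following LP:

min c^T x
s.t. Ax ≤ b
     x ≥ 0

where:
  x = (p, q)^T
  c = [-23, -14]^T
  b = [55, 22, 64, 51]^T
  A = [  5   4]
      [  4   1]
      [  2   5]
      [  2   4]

Primal min cᵀx s.t. Ax ≤ b, x ≥ 0  →  Dual max −bᵀy s.t. Aᵀy ≥ −c, y ≥ 0.

Maximize: z = -55y1 - 22y2 - 64y3 - 51y4

Subject to:
  5y1 + 4y2 + 2y3 + 2y4 ≥ 23
  4y1 + y2 + 5y3 + 4y4 ≥ 14
  y1, y2, y3, y4 ≥ 0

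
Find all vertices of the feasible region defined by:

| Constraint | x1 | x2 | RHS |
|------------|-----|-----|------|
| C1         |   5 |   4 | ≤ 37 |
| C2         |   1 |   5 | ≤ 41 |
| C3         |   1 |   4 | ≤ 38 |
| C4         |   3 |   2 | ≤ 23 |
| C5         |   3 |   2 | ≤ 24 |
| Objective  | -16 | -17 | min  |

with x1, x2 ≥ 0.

(0, 0), (7.4, 0), (1, 8), (0, 8.2)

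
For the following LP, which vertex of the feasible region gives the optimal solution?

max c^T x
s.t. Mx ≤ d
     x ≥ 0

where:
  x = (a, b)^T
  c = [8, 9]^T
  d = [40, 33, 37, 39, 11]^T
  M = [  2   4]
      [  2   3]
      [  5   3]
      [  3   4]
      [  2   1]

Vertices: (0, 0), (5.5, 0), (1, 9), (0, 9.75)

Evaluate the objective at each vertex of the feasible region:
  z(0, 0) = 0
  z(5.5, 0) = 44
  z(1, 9) = 89  ←
  z(0, 9.75) = 87.75
The maximum is at a = 1, b = 9.

(1, 9)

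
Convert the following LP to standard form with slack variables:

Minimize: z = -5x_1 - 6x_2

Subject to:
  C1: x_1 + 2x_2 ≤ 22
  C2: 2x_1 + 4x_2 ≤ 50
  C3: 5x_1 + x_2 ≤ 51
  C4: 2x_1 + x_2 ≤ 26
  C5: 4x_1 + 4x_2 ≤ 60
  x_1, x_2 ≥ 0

min z = -5x_1 - 6x_2

s.t.
  x_1 + 2x_2 + s1 = 22
  2x_1 + 4x_2 + s2 = 50
  5x_1 + x_2 + s3 = 51
  2x_1 + x_2 + s4 = 26
  4x_1 + 4x_2 + s5 = 60
  x_1, x_2, s1, s2, s3, s4, s5 ≥ 0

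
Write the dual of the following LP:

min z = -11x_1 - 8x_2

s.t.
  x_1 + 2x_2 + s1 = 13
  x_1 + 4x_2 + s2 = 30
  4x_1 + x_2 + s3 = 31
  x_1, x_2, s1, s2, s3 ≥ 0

Primal min cᵀx s.t. Ax ≤ b, x ≥ 0  →  Dual max −bᵀy s.t. Aᵀy ≥ −c, y ≥ 0.

Maximize: z = -13y1 - 30y2 - 31y3

Subject to:
  y1 + y2 + 4y3 ≥ 11
  2y1 + 4y2 + y3 ≥ 8
  y1, y2, y3 ≥ 0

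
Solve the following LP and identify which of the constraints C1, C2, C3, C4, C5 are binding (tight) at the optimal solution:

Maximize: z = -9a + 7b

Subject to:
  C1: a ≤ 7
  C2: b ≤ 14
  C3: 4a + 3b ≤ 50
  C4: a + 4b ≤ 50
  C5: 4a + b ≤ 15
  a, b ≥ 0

At a = 0, b = 12.5, compute slack b - a·x for each constraint:
  C1: 7 − 0 = 7  (slack)
  C2: 14 − 12.5 = 1.5  (slack)
  C3: 50 − 37.5 = 12.5  (slack)
  C4: 50 − 50 = 0  (binding)
  C5: 15 − 12.5 = 2.5  (slack)

Optimal: a = 0, b = 12.5
Binding: C4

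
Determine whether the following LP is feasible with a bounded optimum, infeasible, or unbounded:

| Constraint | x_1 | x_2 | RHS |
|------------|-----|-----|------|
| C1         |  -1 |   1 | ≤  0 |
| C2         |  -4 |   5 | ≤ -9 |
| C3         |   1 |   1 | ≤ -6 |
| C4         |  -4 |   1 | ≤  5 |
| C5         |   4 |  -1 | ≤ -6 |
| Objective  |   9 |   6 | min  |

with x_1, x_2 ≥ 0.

Infeasible (no feasible solution exists)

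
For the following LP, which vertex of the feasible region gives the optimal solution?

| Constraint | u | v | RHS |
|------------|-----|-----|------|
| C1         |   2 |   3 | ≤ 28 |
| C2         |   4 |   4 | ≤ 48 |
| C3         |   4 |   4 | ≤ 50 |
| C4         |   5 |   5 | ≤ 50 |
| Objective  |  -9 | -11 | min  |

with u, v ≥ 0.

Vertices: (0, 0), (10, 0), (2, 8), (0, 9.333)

Evaluate the objective at each vertex of the feasible region:
  z(0, 0) = 0
  z(10, 0) = -90
  z(2, 8) = -106  ←
  z(0, 9.333) = -102.7
The minimum is at u = 2, v = 8.

(2, 8)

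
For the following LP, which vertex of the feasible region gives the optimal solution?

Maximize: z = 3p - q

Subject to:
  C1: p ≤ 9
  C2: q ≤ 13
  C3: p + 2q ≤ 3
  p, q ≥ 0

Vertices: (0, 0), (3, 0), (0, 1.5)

Evaluate the objective at each vertex of the feasible region:
  z(0, 0) = 0
  z(3, 0) = 9  ←
  z(0, 1.5) = -1.5
The maximum is at p = 3, q = 0.

(3, 0)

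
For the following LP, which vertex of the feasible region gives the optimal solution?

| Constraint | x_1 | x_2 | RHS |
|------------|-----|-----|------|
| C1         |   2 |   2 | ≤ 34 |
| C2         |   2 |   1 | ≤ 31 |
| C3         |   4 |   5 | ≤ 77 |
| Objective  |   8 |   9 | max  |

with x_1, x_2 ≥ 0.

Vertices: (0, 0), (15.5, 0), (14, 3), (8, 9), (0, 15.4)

Evaluate the objective at each vertex of the feasible region:
  z(0, 0) = 0
  z(15.5, 0) = 124
  z(14, 3) = 139
  z(8, 9) = 145  ←
  z(0, 15.4) = 138.6
The maximum is at x_1 = 8, x_2 = 9.

(8, 9)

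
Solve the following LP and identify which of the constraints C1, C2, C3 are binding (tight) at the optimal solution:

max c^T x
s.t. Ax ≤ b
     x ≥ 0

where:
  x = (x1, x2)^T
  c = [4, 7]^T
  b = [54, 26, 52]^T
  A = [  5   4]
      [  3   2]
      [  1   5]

At x1 = 2, x2 = 10, compute slack b - a·x for each constraint:
  C1: 54 − 50 = 4  (slack)
  C2: 26 − 26 = 0  (binding)
  C3: 52 − 52 = 0  (binding)

Optimal: x1 = 2, x2 = 10
Binding: C2, C3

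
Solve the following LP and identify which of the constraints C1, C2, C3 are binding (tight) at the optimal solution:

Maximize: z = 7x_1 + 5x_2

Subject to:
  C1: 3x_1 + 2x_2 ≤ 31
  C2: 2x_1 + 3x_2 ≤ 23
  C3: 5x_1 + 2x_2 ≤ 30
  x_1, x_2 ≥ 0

At x_1 = 4, x_2 = 5, compute slack b - a·x for each constraint:
  C1: 31 − 22 = 9  (slack)
  C2: 23 − 23 = 0  (binding)
  C3: 30 − 30 = 0  (binding)

Optimal: x_1 = 4, x_2 = 5
Binding: C2, C3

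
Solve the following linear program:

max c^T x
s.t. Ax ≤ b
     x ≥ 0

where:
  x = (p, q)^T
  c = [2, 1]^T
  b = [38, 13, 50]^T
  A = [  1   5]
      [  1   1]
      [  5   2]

Evaluate the objective at each vertex of the feasible region:
  z(0, 0) = 0
  z(10, 0) = 20
  z(8, 5) = 21  ←
  z(6.75, 6.25) = 19.75
  z(0, 7.6) = 7.6
The maximum is at p = 8, q = 5.

p = 8, q = 5, z = 21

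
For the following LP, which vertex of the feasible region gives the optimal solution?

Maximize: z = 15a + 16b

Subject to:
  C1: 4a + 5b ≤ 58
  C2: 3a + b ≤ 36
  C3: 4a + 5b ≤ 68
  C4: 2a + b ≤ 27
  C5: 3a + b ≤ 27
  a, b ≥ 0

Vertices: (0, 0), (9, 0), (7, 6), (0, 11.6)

Evaluate the objective at each vertex of the feasible region:
  z(0, 0) = 0
  z(9, 0) = 135
  z(7, 6) = 201  ←
  z(0, 11.6) = 185.6
The maximum is at a = 7, b = 6.

(7, 6)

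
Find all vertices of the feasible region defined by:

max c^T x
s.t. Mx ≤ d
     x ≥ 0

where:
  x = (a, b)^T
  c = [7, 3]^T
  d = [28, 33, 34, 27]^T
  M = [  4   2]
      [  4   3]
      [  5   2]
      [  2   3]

(0, 0), (6.8, 0), (6, 2), (4.5, 5), (3, 7), (0, 9)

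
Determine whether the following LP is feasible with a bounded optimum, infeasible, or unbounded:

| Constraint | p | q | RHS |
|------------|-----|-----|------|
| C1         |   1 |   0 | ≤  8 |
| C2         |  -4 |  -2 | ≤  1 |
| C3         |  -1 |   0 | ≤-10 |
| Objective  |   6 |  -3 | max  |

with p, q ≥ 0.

Infeasible (no feasible solution exists)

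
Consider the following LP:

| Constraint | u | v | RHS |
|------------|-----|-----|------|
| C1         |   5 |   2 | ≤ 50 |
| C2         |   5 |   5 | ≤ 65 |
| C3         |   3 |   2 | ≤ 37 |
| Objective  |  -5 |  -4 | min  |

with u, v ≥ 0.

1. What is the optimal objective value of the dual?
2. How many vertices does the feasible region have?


1. -60
2. 4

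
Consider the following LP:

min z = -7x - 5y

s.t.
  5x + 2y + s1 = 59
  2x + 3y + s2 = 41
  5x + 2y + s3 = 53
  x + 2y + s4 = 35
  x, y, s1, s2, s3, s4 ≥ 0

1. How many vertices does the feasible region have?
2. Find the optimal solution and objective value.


1. 4
2. x = 7, y = 9, z = -94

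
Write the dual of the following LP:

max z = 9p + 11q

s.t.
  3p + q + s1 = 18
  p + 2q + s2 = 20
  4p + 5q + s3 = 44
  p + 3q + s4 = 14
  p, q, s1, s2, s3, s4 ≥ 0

Primal max cᵀx s.t. Ax ≤ b, x ≥ 0  →  Dual min bᵀy s.t. Aᵀy ≥ c, y ≥ 0.

Minimize: z = 18y1 + 20y2 + 44y3 + 14y4

Subject to:
  3y1 + y2 + 4y3 + y4 ≥ 9
  y1 + 2y2 + 5y3 + 3y4 ≥ 11
  y1, y2, y3, y4 ≥ 0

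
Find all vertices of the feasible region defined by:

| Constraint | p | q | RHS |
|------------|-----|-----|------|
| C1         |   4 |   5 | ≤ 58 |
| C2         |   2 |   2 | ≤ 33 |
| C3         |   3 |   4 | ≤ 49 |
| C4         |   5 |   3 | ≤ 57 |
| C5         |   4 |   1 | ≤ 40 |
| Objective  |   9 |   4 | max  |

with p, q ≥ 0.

(0, 0), (10, 0), (9, 4), (8.538, 4.769), (0, 11.6)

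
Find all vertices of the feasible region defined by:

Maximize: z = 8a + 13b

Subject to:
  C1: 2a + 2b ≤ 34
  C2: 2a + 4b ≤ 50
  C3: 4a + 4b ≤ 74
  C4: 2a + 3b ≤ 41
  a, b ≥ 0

(0, 0), (17, 0), (10, 7), (7, 9), (0, 12.5)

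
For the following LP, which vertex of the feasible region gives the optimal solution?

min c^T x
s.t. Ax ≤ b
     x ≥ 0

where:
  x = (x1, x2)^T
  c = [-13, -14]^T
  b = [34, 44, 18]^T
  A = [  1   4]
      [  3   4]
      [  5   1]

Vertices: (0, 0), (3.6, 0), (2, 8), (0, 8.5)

Evaluate the objective at each vertex of the feasible region:
  z(0, 0) = 0
  z(3.6, 0) = -46.8
  z(2, 8) = -138  ←
  z(0, 8.5) = -119
The minimum is at x1 = 2, x2 = 8.

(2, 8)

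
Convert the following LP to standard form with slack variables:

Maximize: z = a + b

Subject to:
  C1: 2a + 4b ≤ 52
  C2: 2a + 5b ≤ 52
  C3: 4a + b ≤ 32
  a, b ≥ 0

max z = a + b

s.t.
  2a + 4b + s1 = 52
  2a + 5b + s2 = 52
  4a + b + s3 = 32
  a, b, s1, s2, s3 ≥ 0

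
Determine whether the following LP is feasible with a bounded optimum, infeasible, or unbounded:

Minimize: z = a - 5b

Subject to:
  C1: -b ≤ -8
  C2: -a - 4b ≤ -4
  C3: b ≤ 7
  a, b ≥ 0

Infeasible (no feasible solution exists)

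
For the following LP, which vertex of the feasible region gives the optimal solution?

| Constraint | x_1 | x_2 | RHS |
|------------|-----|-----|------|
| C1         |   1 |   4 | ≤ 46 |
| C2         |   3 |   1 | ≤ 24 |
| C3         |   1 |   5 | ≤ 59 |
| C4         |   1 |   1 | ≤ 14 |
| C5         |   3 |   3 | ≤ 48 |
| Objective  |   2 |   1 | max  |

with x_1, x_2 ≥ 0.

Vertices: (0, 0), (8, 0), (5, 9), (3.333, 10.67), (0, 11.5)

Evaluate the objective at each vertex of the feasible region:
  z(0, 0) = 0
  z(8, 0) = 16
  z(5, 9) = 19  ←
  z(3.333, 10.67) = 17.33
  z(0, 11.5) = 11.5
The maximum is at x_1 = 5, x_2 = 9.

(5, 9)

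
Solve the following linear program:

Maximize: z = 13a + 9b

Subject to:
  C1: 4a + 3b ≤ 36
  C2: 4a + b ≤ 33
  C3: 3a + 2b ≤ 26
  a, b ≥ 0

Evaluate the objective at each vertex of the feasible region:
  z(0, 0) = 0
  z(8.25, 0) = 107.2
  z(8, 1) = 113
  z(6, 4) = 114  ←
  z(0, 12) = 108
The maximum is at a = 6, b = 4.

a = 6, b = 4, z = 114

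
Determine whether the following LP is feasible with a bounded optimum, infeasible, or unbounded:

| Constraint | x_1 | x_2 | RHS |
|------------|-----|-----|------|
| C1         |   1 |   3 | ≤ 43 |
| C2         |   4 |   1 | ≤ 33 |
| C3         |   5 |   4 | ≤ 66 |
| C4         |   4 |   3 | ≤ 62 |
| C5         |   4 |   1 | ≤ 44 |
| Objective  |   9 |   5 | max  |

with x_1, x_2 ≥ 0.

Feasible with a bounded optimal solution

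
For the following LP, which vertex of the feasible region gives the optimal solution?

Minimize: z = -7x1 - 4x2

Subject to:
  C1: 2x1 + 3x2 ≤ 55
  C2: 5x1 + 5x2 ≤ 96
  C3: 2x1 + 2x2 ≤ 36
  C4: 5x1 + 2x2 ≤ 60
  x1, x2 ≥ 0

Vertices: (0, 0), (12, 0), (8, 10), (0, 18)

Evaluate the objective at each vertex of the feasible region:
  z(0, 0) = 0
  z(12, 0) = -84
  z(8, 10) = -96  ←
  z(0, 18) = -72
The minimum is at x1 = 8, x2 = 10.

(8, 10)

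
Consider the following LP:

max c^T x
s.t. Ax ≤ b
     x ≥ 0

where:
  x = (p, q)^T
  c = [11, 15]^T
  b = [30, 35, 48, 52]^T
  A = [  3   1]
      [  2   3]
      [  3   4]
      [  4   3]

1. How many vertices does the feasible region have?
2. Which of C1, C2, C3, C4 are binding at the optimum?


1. 5
2. C2, C3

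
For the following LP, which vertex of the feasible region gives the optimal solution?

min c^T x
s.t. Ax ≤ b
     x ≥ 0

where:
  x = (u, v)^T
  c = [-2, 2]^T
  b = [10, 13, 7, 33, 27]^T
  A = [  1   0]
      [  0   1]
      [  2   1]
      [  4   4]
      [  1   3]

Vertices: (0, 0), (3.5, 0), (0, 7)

Evaluate the objective at each vertex of the feasible region:
  z(0, 0) = 0
  z(3.5, 0) = -7  ←
  z(0, 7) = 14
The minimum is at u = 3.5, v = 0.

(3.5, 0)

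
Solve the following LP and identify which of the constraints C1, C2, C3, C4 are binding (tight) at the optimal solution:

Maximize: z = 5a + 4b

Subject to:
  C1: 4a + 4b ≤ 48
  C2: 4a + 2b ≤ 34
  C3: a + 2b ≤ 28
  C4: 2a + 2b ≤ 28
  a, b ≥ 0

At a = 5, b = 7, compute slack b - a·x for each constraint:
  C1: 48 − 48 = 0  (binding)
  C2: 34 − 34 = 0  (binding)
  C3: 28 − 19 = 9  (slack)
  C4: 28 − 24 = 4  (slack)

Optimal: a = 5, b = 7
Binding: C1, C2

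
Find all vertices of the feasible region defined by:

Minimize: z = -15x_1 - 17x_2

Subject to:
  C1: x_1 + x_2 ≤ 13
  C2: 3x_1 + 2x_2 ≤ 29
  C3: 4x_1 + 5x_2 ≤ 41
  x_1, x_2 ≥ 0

(0, 0), (9.667, 0), (9, 1), (0, 8.2)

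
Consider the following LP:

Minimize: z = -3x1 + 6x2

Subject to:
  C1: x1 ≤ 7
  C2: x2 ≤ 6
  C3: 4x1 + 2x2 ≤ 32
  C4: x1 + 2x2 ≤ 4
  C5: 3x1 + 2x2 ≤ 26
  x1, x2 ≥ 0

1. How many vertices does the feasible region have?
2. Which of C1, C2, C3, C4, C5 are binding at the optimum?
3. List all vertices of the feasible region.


1. 3
2. C4
3. (0, 0), (4, 0), (0, 2)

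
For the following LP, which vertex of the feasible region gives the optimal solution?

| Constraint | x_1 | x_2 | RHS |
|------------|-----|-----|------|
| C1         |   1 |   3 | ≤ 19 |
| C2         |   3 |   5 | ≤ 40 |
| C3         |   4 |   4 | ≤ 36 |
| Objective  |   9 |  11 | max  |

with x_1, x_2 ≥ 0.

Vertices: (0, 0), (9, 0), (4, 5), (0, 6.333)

Evaluate the objective at each vertex of the feasible region:
  z(0, 0) = 0
  z(9, 0) = 81
  z(4, 5) = 91  ←
  z(0, 6.333) = 69.67
The maximum is at x_1 = 4, x_2 = 5.

(4, 5)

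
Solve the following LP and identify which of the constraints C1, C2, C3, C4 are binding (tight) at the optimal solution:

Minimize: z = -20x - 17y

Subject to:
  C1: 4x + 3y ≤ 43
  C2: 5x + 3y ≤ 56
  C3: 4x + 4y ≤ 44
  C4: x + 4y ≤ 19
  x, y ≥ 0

At x = 10, y = 1, compute slack b - a·x for each constraint:
  C1: 43 − 43 = 0  (binding)
  C2: 56 − 53 = 3  (slack)
  C3: 44 − 44 = 0  (binding)
  C4: 19 − 14 = 5  (slack)

Optimal: x = 10, y = 1
Binding: C1, C3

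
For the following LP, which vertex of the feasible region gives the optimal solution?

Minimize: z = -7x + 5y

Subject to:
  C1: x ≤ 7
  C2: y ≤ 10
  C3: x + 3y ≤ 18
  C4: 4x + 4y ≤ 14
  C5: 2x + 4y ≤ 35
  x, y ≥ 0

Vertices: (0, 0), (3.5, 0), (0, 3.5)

Evaluate the objective at each vertex of the feasible region:
  z(0, 0) = 0
  z(3.5, 0) = -24.5  ←
  z(0, 3.5) = 17.5
The minimum is at x = 3.5, y = 0.

(3.5, 0)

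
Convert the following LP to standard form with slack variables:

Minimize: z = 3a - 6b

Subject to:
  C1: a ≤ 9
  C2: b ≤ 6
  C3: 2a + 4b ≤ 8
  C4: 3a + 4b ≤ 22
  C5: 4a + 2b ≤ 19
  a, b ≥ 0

min z = 3a - 6b

s.t.
  a + s1 = 9
  b + s2 = 6
  2a + 4b + s3 = 8
  3a + 4b + s4 = 22
  4a + 2b + s5 = 19
  a, b, s1, s2, s3, s4, s5 ≥ 0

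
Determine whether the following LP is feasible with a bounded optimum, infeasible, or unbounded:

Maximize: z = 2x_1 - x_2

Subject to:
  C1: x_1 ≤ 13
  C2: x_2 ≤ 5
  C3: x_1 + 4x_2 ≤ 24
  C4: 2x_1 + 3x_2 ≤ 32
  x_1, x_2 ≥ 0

Feasible with a bounded optimal solution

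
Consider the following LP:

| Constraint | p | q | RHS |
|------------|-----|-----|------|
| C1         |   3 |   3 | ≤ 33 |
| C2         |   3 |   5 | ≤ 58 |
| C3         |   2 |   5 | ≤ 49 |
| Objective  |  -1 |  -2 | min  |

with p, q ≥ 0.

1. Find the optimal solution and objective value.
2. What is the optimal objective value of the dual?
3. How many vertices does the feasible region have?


1. p = 2, q = 9, z = -20
2. -20
3. 4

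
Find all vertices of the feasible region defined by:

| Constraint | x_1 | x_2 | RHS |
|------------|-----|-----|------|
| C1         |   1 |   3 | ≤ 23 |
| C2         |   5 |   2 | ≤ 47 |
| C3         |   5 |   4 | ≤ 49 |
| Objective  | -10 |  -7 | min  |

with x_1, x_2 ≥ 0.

(0, 0), (9.4, 0), (9, 1), (5, 6), (0, 7.667)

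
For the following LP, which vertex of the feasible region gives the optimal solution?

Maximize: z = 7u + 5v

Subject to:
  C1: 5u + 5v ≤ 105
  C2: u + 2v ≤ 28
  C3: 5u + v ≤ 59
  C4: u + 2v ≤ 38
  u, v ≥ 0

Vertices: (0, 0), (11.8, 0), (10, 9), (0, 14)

Evaluate the objective at each vertex of the feasible region:
  z(0, 0) = 0
  z(11.8, 0) = 82.6
  z(10, 9) = 115  ←
  z(0, 14) = 70
The maximum is at u = 10, v = 9.

(10, 9)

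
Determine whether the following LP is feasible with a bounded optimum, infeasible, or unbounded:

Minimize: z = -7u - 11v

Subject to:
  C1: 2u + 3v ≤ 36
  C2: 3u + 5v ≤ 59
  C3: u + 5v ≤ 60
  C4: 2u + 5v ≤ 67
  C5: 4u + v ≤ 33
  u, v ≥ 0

Feasible with a bounded optimal solution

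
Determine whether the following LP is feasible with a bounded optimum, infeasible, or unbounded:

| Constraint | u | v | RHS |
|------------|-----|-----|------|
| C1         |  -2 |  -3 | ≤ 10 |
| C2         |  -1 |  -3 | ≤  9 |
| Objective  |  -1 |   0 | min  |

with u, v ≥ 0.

Unbounded (objective can decrease without bound)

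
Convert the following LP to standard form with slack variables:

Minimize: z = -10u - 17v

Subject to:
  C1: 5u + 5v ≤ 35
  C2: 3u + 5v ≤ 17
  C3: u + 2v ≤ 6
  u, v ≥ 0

min z = -10u - 17v

s.t.
  5u + 5v + s1 = 35
  3u + 5v + s2 = 17
  u + 2v + s3 = 6
  u, v, s1, s2, s3 ≥ 0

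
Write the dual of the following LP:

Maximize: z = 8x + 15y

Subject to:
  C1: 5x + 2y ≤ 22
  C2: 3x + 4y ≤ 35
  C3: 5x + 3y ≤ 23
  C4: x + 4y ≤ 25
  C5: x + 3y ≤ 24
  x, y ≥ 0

Primal max cᵀx s.t. Ax ≤ b, x ≥ 0  →  Dual min bᵀy s.t. Aᵀy ≥ c, y ≥ 0.

Minimize: z = 22y1 + 35y2 + 23y3 + 25y4 + 24y5

Subject to:
  5y1 + 3y2 + 5y3 + y4 + y5 ≥ 8
  2y1 + 4y2 + 3y3 + 4y4 + 3y5 ≥ 15
  y1, y2, y3, y4, y5 ≥ 0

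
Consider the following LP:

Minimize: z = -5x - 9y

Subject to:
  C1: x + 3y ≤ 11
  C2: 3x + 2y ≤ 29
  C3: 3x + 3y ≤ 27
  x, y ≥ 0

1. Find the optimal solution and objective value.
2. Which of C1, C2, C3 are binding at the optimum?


1. x = 8, y = 1, z = -49
2. C1, C3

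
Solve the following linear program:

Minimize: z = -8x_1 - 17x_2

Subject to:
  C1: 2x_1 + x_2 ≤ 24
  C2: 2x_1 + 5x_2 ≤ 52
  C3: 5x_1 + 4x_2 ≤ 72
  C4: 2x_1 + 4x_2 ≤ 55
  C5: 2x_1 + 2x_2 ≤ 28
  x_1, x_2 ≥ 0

Evaluate the objective at each vertex of the feasible region:
  z(0, 0) = 0
  z(12, 0) = -96
  z(10, 4) = -148
  z(6, 8) = -184  ←
  z(0, 10.4) = -176.8
The minimum is at x_1 = 6, x_2 = 8.

x_1 = 6, x_2 = 8, z = -184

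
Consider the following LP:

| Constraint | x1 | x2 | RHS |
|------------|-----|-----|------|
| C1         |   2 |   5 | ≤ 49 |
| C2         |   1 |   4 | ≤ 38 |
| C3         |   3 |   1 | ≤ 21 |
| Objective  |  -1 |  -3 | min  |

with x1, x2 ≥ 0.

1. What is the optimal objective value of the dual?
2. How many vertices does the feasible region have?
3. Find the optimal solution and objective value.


1. -29
2. 5
3. x1 = 2, x2 = 9, z = -29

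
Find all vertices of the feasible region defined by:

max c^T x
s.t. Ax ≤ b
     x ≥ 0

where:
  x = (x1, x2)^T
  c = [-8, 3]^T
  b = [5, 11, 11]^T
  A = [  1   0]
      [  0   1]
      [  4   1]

(0, 0), (2.75, 0), (0, 11)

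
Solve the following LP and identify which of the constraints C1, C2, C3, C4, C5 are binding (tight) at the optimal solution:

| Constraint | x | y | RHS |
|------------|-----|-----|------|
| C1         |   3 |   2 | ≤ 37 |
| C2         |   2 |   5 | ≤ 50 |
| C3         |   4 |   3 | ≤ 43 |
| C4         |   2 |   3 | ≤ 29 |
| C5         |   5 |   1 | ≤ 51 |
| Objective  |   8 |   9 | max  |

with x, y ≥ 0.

At x = 7, y = 5, compute slack b - a·x for each constraint:
  C1: 37 − 31 = 6  (slack)
  C2: 50 − 39 = 11  (slack)
  C3: 43 − 43 = 0  (binding)
  C4: 29 − 29 = 0  (binding)
  C5: 51 − 40 = 11  (slack)

Optimal: x = 7, y = 5
Binding: C3, C4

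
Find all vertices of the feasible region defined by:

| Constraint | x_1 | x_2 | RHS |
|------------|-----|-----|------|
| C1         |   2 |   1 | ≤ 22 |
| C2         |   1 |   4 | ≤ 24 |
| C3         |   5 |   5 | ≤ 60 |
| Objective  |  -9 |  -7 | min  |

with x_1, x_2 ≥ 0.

(0, 0), (11, 0), (10, 2), (8, 4), (0, 6)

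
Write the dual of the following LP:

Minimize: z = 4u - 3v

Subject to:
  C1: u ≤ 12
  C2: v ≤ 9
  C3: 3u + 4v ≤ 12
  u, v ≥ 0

Primal min cᵀx s.t. Ax ≤ b, x ≥ 0  →  Dual max −bᵀy s.t. Aᵀy ≥ −c, y ≥ 0.

Maximize: z = -12y1 - 9y2 - 12y3

Subject to:
  y1 + 3y3 ≥ -4
  y2 + 4y3 ≥ 3
  y1, y2, y3 ≥ 0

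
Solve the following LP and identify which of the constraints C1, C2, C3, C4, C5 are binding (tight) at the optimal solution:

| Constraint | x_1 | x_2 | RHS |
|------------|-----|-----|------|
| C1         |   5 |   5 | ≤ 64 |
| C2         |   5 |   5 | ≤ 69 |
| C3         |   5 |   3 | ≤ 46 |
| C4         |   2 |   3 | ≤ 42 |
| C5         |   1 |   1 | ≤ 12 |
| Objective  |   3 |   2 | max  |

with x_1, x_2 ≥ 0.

At x_1 = 5, x_2 = 7, compute slack b - a·x for each constraint:
  C1: 64 − 60 = 4  (slack)
  C2: 69 − 60 = 9  (slack)
  C3: 46 − 46 = 0  (binding)
  C4: 42 − 31 = 11  (slack)
  C5: 12 − 12 = 0  (binding)

Optimal: x_1 = 5, x_2 = 7
Binding: C3, C5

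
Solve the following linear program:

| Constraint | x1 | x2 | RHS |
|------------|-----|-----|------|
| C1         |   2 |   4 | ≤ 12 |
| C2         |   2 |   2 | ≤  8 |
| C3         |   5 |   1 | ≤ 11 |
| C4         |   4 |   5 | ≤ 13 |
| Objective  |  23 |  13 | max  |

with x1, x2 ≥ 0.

Evaluate the objective at each vertex of the feasible region:
  z(0, 0) = 0
  z(2.2, 0) = 50.6
  z(2, 1) = 59  ←
  z(0, 2.6) = 33.8
The maximum is at x1 = 2, x2 = 1.

x1 = 2, x2 = 1, z = 59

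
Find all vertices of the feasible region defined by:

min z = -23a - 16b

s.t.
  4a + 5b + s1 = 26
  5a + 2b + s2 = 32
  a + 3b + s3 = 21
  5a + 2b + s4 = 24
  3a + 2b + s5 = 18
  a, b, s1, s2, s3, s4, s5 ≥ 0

(0, 0), (4.8, 0), (4, 2), (0, 5.2)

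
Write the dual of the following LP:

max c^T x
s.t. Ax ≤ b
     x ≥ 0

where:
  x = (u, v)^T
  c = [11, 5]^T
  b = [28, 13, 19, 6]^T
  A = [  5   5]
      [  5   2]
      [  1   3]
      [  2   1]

Primal max cᵀx s.t. Ax ≤ b, x ≥ 0  →  Dual min bᵀy s.t. Aᵀy ≥ c, y ≥ 0.

Minimize: z = 28y1 + 13y2 + 19y3 + 6y4

Subject to:
  5y1 + 5y2 + y3 + 2y4 ≥ 11
  5y1 + 2y2 + 3y3 + y4 ≥ 5
  y1, y2, y3, y4 ≥ 0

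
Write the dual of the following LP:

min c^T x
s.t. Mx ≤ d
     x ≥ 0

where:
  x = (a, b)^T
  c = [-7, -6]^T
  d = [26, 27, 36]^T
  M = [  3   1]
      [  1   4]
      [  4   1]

Primal min cᵀx s.t. Ax ≤ b, x ≥ 0  →  Dual max −bᵀy s.t. Aᵀy ≥ −c, y ≥ 0.

Maximize: z = -26y1 - 27y2 - 36y3

Subject to:
  3y1 + y2 + 4y3 ≥ 7
  y1 + 4y2 + y3 ≥ 6
  y1, y2, y3 ≥ 0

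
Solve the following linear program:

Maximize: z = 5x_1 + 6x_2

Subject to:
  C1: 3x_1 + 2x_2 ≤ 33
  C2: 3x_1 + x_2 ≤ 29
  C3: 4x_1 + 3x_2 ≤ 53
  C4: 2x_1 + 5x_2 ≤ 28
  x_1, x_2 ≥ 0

Evaluate the objective at each vertex of the feasible region:
  z(0, 0) = 0
  z(9.667, 0) = 48.33
  z(9, 2) = 57  ←
  z(0, 5.6) = 33.6
The maximum is at x_1 = 9, x_2 = 2.

x_1 = 9, x_2 = 2, z = 57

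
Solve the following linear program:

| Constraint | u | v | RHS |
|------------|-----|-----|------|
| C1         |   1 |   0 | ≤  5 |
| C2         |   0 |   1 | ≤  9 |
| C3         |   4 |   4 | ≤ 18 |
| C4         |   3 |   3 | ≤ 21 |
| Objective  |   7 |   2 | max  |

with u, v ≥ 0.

Evaluate the objective at each vertex of the feasible region:
  z(0, 0) = 0
  z(4.5, 0) = 31.5  ←
  z(0, 4.5) = 9
The maximum is at u = 4.5, v = 0.

u = 4.5, v = 0, z = 31.5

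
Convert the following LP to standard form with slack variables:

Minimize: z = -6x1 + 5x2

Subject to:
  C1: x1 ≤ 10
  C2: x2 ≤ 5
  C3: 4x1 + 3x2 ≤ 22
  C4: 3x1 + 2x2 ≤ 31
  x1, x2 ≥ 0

min z = -6x1 + 5x2

s.t.
  x1 + s1 = 10
  x2 + s2 = 5
  4x1 + 3x2 + s3 = 22
  3x1 + 2x2 + s4 = 31
  x1, x2, s1, s2, s3, s4 ≥ 0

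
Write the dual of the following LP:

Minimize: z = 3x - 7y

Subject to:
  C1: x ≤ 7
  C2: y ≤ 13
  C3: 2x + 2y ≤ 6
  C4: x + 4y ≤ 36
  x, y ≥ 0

Primal min cᵀx s.t. Ax ≤ b, x ≥ 0  →  Dual max −bᵀy s.t. Aᵀy ≥ −c, y ≥ 0.

Maximize: z = -7y1 - 13y2 - 6y3 - 36y4

Subject to:
  y1 + 2y3 + y4 ≥ -3
  y2 + 2y3 + 4y4 ≥ 7
  y1, y2, y3, y4 ≥ 0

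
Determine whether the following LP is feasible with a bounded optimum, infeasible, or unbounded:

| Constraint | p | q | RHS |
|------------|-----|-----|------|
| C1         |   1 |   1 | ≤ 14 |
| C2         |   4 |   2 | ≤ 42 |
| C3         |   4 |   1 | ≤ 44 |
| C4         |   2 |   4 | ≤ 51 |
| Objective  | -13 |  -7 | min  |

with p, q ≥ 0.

Feasible with a bounded optimal solution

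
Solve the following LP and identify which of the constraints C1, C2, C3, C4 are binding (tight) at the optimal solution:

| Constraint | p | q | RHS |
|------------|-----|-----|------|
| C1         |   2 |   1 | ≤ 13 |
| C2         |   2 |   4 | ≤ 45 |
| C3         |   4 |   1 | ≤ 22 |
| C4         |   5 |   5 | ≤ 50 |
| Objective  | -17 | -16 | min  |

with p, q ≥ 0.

At p = 3, q = 7, compute slack b - a·x for each constraint:
  C1: 13 − 13 = 0  (binding)
  C2: 45 − 34 = 11  (slack)
  C3: 22 − 19 = 3  (slack)
  C4: 50 − 50 = 0  (binding)

Optimal: p = 3, q = 7
Binding: C1, C4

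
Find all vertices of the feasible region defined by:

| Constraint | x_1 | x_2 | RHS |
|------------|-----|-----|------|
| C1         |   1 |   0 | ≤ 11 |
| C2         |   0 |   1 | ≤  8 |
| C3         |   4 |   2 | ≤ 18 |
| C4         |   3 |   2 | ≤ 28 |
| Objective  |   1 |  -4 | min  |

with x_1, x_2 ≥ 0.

(0, 0), (4.5, 0), (0.5, 8), (0, 8)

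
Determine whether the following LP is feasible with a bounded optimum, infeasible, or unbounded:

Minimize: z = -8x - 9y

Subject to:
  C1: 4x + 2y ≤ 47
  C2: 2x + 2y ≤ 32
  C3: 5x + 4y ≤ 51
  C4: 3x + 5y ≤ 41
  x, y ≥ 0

Feasible with a bounded optimal solution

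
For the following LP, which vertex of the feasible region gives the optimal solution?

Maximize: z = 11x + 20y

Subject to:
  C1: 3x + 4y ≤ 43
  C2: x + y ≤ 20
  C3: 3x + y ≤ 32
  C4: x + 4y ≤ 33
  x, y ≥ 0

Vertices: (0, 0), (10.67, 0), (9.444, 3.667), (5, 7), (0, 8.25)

Evaluate the objective at each vertex of the feasible region:
  z(0, 0) = 0
  z(10.67, 0) = 117.3
  z(9.444, 3.667) = 177.2
  z(5, 7) = 195  ←
  z(0, 8.25) = 165
The maximum is at x = 5, y = 7.

(5, 7)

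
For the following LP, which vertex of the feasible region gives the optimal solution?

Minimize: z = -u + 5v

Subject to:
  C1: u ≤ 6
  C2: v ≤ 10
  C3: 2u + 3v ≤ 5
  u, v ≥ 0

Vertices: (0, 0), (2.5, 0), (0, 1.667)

Evaluate the objective at each vertex of the feasible region:
  z(0, 0) = 0
  z(2.5, 0) = -2.5  ←
  z(0, 1.667) = 8.333
The minimum is at u = 2.5, v = 0.

(2.5, 0)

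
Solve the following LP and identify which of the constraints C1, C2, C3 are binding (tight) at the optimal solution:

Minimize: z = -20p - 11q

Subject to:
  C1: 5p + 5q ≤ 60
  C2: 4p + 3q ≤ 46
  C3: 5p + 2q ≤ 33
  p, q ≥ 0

At p = 3, q = 9, compute slack b - a·x for each constraint:
  C1: 60 − 60 = 0  (binding)
  C2: 46 − 39 = 7  (slack)
  C3: 33 − 33 = 0  (binding)

Optimal: p = 3, q = 9
Binding: C1, C3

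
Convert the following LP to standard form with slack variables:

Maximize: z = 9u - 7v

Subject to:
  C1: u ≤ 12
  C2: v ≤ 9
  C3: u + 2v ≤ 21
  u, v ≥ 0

max z = 9u - 7v

s.t.
  u + s1 = 12
  v + s2 = 9
  u + 2v + s3 = 21
  u, v, s1, s2, s3 ≥ 0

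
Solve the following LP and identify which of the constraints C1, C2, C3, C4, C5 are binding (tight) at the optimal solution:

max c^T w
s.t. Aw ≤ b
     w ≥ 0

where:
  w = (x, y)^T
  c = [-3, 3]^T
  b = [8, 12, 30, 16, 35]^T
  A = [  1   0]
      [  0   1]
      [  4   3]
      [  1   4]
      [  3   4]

At x = 0, y = 4, compute slack b - a·x for each constraint:
  C1: 8 − 0 = 8  (slack)
  C2: 12 − 4 = 8  (slack)
  C3: 30 − 12 = 18  (slack)
  C4: 16 − 16 = 0  (binding)
  C5: 35 − 16 = 19  (slack)

Optimal: x = 0, y = 4
Binding: C4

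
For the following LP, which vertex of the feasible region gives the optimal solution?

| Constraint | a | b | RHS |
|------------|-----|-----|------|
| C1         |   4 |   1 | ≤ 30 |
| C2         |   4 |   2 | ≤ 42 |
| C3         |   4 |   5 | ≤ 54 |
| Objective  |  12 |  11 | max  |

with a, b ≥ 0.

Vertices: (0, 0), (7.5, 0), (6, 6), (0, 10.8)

Evaluate the objective at each vertex of the feasible region:
  z(0, 0) = 0
  z(7.5, 0) = 90
  z(6, 6) = 138  ←
  z(0, 10.8) = 118.8
The maximum is at a = 6, b = 6.

(6, 6)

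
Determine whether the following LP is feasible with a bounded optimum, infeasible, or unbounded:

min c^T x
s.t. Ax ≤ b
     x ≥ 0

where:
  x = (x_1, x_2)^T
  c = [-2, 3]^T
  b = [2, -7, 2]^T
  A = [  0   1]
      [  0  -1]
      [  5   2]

Infeasible (no feasible solution exists)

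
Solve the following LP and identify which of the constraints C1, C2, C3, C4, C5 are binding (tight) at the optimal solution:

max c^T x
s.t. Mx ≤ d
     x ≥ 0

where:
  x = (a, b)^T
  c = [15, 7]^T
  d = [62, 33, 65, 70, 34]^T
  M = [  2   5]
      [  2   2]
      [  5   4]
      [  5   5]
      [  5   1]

At a = 5, b = 9, compute slack b - a·x for each constraint:
  C1: 62 − 55 = 7  (slack)
  C2: 33 − 28 = 5  (slack)
  C3: 65 − 61 = 4  (slack)
  C4: 70 − 70 = 0  (binding)
  C5: 34 − 34 = 0  (binding)

Optimal: a = 5, b = 9
Binding: C4, C5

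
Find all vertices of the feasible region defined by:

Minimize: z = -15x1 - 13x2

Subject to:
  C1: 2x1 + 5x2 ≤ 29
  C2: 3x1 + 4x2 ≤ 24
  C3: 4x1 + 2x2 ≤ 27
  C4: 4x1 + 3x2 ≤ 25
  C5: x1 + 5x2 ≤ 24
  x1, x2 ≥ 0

(0, 0), (6.25, 0), (4, 3), (2.182, 4.364), (0, 4.8)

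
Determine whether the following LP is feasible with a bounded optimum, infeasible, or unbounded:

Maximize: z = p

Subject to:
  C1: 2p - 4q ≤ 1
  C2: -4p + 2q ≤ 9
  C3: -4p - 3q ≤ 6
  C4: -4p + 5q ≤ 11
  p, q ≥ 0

Unbounded (objective can increase without bound)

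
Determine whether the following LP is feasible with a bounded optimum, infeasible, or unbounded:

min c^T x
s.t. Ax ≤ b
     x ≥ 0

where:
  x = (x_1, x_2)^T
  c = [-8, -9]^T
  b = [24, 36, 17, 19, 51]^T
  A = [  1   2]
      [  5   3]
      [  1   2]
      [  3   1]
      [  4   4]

Feasible with a bounded optimal solution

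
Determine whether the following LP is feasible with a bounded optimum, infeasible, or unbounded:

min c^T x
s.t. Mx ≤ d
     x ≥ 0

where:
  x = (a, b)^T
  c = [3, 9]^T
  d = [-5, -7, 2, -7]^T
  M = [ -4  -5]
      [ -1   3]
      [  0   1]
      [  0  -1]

Infeasible (no feasible solution exists)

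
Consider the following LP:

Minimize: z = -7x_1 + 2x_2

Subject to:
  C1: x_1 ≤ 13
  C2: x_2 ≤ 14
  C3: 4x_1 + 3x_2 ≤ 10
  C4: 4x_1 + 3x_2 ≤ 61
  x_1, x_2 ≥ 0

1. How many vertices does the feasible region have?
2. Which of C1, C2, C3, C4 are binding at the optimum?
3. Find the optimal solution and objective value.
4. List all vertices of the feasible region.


1. 3
2. C3
3. x_1 = 2.5, x_2 = 0, z = -17.5
4. (0, 0), (2.5, 0), (0, 3.333)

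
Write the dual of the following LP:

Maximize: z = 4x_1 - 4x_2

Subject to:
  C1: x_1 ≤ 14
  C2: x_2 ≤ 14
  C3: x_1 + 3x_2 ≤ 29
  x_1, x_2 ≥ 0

Primal max cᵀx s.t. Ax ≤ b, x ≥ 0  →  Dual min bᵀy s.t. Aᵀy ≥ c, y ≥ 0.

Minimize: z = 14y1 + 14y2 + 29y3

Subject to:
  y1 + y3 ≥ 4
  y2 + 3y3 ≥ -4
  y1, y2, y3 ≥ 0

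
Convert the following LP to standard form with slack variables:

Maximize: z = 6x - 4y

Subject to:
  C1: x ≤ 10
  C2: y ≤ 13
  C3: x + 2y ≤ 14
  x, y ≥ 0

max z = 6x - 4y

s.t.
  x + s1 = 10
  y + s2 = 13
  x + 2y + s3 = 14
  x, y, s1, s2, s3 ≥ 0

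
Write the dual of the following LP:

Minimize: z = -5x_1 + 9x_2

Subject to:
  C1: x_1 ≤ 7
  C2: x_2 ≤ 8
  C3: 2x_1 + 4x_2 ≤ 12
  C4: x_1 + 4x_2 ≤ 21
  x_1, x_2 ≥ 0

Primal min cᵀx s.t. Ax ≤ b, x ≥ 0  →  Dual max −bᵀy s.t. Aᵀy ≥ −c, y ≥ 0.

Maximize: z = -7y1 - 8y2 - 12y3 - 21y4

Subject to:
  y1 + 2y3 + y4 ≥ 5
  y2 + 4y3 + 4y4 ≥ -9
  y1, y2, y3, y4 ≥ 0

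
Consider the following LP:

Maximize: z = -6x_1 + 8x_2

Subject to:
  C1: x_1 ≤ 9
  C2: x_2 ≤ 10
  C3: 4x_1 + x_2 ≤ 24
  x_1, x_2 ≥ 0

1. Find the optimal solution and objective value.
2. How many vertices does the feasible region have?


1. x_1 = 0, x_2 = 10, z = 80
2. 4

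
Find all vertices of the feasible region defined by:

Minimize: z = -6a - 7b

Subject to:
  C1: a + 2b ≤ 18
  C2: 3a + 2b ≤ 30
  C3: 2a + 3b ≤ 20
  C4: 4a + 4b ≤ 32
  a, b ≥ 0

(0, 0), (8, 0), (4, 4), (0, 6.667)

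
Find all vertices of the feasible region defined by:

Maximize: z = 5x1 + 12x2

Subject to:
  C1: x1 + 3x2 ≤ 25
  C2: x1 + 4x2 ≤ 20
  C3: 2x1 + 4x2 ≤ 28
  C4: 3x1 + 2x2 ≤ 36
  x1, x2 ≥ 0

(0, 0), (12, 0), (11, 1.5), (8, 3), (0, 5)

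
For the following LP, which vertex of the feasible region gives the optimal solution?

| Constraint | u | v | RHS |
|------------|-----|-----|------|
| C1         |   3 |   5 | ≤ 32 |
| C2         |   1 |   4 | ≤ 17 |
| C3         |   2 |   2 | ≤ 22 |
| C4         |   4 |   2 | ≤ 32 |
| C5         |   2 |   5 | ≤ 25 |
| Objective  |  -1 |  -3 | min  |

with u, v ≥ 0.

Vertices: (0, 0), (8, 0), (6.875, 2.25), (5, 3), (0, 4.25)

Evaluate the objective at each vertex of the feasible region:
  z(0, 0) = 0
  z(8, 0) = -8
  z(6.875, 2.25) = -13.62
  z(5, 3) = -14  ←
  z(0, 4.25) = -12.75
The minimum is at u = 5, v = 3.

(5, 3)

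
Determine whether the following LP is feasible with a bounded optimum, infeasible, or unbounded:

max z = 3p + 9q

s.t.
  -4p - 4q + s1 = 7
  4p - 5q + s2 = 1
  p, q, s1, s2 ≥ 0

Unbounded (objective can increase without bound)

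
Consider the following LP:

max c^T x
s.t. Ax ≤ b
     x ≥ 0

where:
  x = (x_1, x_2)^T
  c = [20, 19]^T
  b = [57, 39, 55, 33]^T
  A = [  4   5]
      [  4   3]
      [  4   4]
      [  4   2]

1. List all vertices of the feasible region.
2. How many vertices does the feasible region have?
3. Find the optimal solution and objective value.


1. (0, 0), (8.25, 0), (5.25, 6), (3, 9), (0, 11.4)
2. 5
3. x_1 = 3, x_2 = 9, z = 231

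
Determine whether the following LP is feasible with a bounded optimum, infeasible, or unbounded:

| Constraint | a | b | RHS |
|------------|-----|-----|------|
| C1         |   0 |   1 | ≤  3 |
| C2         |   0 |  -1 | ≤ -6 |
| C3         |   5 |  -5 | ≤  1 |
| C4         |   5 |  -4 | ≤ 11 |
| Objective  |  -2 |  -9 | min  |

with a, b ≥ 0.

Infeasible (no feasible solution exists)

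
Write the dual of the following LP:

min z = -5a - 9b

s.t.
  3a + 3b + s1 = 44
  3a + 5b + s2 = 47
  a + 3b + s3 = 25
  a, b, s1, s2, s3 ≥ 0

Primal min cᵀx s.t. Ax ≤ b, x ≥ 0  →  Dual max −bᵀy s.t. Aᵀy ≥ −c, y ≥ 0.

Maximize: z = -44y1 - 47y2 - 25y3

Subject to:
  3y1 + 3y2 + y3 ≥ 5
  3y1 + 5y2 + 3y3 ≥ 9
  y1, y2, y3 ≥ 0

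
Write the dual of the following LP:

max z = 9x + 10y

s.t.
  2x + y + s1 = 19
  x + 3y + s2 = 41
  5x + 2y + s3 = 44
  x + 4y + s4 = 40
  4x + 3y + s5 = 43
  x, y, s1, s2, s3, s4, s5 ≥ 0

Primal max cᵀx s.t. Ax ≤ b, x ≥ 0  →  Dual min bᵀy s.t. Aᵀy ≥ c, y ≥ 0.

Minimize: z = 19y1 + 41y2 + 44y3 + 40y4 + 43y5

Subject to:
  2y1 + y2 + 5y3 + y4 + 4y5 ≥ 9
  y1 + 3y2 + 2y3 + 4y4 + 3y5 ≥ 10
  y1, y2, y3, y4, y5 ≥ 0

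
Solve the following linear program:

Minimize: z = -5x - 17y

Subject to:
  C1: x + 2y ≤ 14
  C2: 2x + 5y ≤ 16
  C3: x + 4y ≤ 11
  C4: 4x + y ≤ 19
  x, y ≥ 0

Evaluate the objective at each vertex of the feasible region:
  z(0, 0) = 0
  z(4.75, 0) = -23.75
  z(4.389, 1.444) = -46.5
  z(3, 2) = -49  ←
  z(0, 2.75) = -46.75
The minimum is at x = 3, y = 2.

x = 3, y = 2, z = -49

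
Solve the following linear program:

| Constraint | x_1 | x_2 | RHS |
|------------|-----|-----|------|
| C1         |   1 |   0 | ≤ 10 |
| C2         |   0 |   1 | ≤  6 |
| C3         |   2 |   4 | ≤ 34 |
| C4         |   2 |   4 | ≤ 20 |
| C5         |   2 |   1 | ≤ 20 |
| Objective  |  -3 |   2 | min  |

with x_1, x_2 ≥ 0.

Evaluate the objective at each vertex of the feasible region:
  z(0, 0) = 0
  z(10, 0) = -30  ←
  z(0, 5) = 10
The minimum is at x_1 = 10, x_2 = 0.

x_1 = 10, x_2 = 0, z = -30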